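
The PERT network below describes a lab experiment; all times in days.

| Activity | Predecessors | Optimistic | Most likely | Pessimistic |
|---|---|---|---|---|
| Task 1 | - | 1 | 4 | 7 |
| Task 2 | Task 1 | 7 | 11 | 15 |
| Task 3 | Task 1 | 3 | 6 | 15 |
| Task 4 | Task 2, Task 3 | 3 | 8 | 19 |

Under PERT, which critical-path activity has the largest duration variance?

Task 4

te_Task 1 = (1 + 4·4 + 7)/6 = 24/6 = 4; σ²_Task 1 = ((7−1)/6)² = 1.000
te_Task 2 = (7 + 4·11 + 15)/6 = 66/6 = 11; σ²_Task 2 = ((15−7)/6)² = 1.778
te_Task 3 = (3 + 4·6 + 15)/6 = 42/6 = 7; σ²_Task 3 = ((15−3)/6)² = 4.000
te_Task 4 = (3 + 4·8 + 19)/6 = 54/6 = 9; σ²_Task 4 = ((19−3)/6)² = 7.111

Forward pass:
ES_Task 1 = 0; EF_Task 1 = 4
ES_Task 2 = 4; EF_Task 2 = 4+11 = 15
ES_Task 3 = 4; EF_Task 3 = 4+7 = 11
ES_Task 4 = max(EF_Task 2=15, EF_Task 3=11) = 15; EF_Task 4 = 15+9 = 24
Expected project duration μ = 24 days. Critical path: Task 1 → Task 2 → Task 4.

Variances on critical path: σ²_Task 1=1.000, σ²_Task 2=1.778, σ²_Task 4=7.111.
Largest is σ²_Task 4 = 7.111.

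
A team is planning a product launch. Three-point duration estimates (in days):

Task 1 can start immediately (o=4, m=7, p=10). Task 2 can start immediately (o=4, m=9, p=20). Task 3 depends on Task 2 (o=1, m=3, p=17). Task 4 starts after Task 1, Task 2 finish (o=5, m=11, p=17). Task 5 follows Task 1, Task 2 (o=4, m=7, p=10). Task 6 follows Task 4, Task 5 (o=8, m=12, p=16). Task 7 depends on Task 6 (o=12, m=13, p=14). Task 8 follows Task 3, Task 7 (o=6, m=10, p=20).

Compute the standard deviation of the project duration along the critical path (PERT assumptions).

te_Task 1 = (4 + 4·7 + 10)/6 = 42/6 = 7; σ²_Task 1 = ((10−4)/6)² = 1.000
te_Task 2 = (4 + 4·9 + 20)/6 = 60/6 = 10; σ²_Task 2 = ((20−4)/6)² = 7.111
te_Task 3 = (1 + 4·3 + 17)/6 = 30/6 = 5; σ²_Task 3 = ((17−1)/6)² = 7.111
te_Task 4 = (5 + 4·11 + 17)/6 = 66/6 = 11; σ²_Task 4 = ((17−5)/6)² = 4.000
te_Task 5 = (4 + 4·7 + 10)/6 = 42/6 = 7; σ²_Task 5 = ((10−4)/6)² = 1.000
te_Task 6 = (8 + 4·12 + 16)/6 = 72/6 = 12; σ²_Task 6 = ((16−8)/6)² = 1.778
te_Task 7 = (12 + 4·13 + 14)/6 = 78/6 = 13; σ²_Task 7 = ((14−12)/6)² = 0.111
te_Task 8 = (6 + 4·10 + 20)/6 = 66/6 = 11; σ²_Task 8 = ((20−6)/6)² = 5.444

Forward pass:
ES_Task 1 = 0; EF_Task 1 = 7
ES_Task 2 = 0; EF_Task 2 = 10
ES_Task 3 = 10; EF_Task 3 = 10+5 = 15
ES_Task 4 = max(EF_Task 1=7, EF_Task 2=10) = 10; EF_Task 4 = 10+11 = 21
ES_Task 5 = max(EF_Task 1=7, EF_Task 2=10) = 10; EF_Task 5 = 10+7 = 17
ES_Task 6 = max(EF_Task 4=21, EF_Task 5=17) = 21; EF_Task 6 = 21+12 = 33
ES_Task 7 = 33; EF_Task 7 = 33+13 = 46
ES_Task 8 = max(EF_Task 3=15, EF_Task 7=46) = 46; EF_Task 8 = 46+11 = 57
Expected project duration μ = 57 days. Critical path: Task 2 → Task 4 → Task 6 → Task 7 → Task 8.

Variance along critical path = 7.111 + 4.000 + 1.778 + 0.111 + 5.444 = 18.444
σ = √18.444 = 4.295 days

4.29 days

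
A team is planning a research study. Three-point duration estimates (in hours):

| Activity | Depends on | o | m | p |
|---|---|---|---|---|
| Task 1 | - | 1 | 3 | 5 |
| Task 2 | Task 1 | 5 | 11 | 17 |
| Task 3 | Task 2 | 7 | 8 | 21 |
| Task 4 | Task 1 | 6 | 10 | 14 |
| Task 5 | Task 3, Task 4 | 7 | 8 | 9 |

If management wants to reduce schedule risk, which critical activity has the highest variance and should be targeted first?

te_Task 1 = (1 + 4·3 + 5)/6 = 18/6 = 3; σ²_Task 1 = ((5−1)/6)² = 0.444
te_Task 2 = (5 + 4·11 + 17)/6 = 66/6 = 11; σ²_Task 2 = ((17−5)/6)² = 4.000
te_Task 3 = (7 + 4·8 + 21)/6 = 60/6 = 10; σ²_Task 3 = ((21−7)/6)² = 5.444
te_Task 4 = (6 + 4·10 + 14)/6 = 60/6 = 10; σ²_Task 4 = ((14−6)/6)² = 1.778
te_Task 5 = (7 + 4·8 + 9)/6 = 48/6 = 8; σ²_Task 5 = ((9−7)/6)² = 0.111

Forward pass:
ES_Task 1 = 0; EF_Task 1 = 3
ES_Task 2 = 3; EF_Task 2 = 3+11 = 14
ES_Task 3 = 14; EF_Task 3 = 14+10 = 24
ES_Task 4 = 3; EF_Task 4 = 3+10 = 13
ES_Task 5 = max(EF_Task 3=24, EF_Task 4=13) = 24; EF_Task 5 = 24+8 = 32
Expected project duration μ = 32 hours. Critical path: Task 1 → Task 2 → Task 3 → Task 5.

Variances on critical path: σ²_Task 1=0.444, σ²_Task 2=4.000, σ²_Task 3=5.444, σ²_Task 5=0.111.
Largest is σ²_Task 3 = 5.444.

Task 3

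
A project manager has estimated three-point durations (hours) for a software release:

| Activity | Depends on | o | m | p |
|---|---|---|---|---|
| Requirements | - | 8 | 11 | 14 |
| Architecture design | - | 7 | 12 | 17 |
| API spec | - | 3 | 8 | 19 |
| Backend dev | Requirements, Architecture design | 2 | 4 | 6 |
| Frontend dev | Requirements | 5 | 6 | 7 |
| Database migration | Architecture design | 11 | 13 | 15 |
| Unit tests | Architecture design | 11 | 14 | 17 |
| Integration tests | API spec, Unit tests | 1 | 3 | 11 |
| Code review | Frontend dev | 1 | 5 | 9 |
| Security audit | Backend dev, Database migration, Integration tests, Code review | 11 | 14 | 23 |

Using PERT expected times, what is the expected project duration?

45 hours

te_Requirements = (8 + 4·11 + 14)/6 = 66/6 = 11
te_Architecture design = (7 + 4·12 + 17)/6 = 72/6 = 12
te_API spec = (3 + 4·8 + 19)/6 = 54/6 = 9
te_Backend dev = (2 + 4·4 + 6)/6 = 24/6 = 4
te_Frontend dev = (5 + 4·6 + 7)/6 = 36/6 = 6
te_Database migration = (11 + 4·13 + 15)/6 = 78/6 = 13
te_Unit tests = (11 + 4·14 + 17)/6 = 84/6 = 14
te_Integration tests = (1 + 4·3 + 11)/6 = 24/6 = 4
te_Code review = (1 + 4·5 + 9)/6 = 30/6 = 5
te_Security audit = (11 + 4·14 + 23)/6 = 90/6 = 15

Forward pass:
ES_Requirements = 0; EF_Requirements = 11
ES_Architecture design = 0; EF_Architecture design = 12
ES_API spec = 0; EF_API spec = 9
ES_Backend dev = max(EF_Requirements=11, EF_Architecture design=12) = 12; EF_Backend dev = 12+4 = 16
ES_Frontend dev = 11; EF_Frontend dev = 11+6 = 17
ES_Database migration = 12; EF_Database migration = 12+13 = 25
ES_Unit tests = 12; EF_Unit tests = 12+14 = 26
ES_Integration tests = max(EF_API spec=9, EF_Unit tests=26) = 26; EF_Integration tests = 26+4 = 30
ES_Code review = 17; EF_Code review = 17+5 = 22
ES_Security audit = max(EF_Backend dev=16, EF_Database migration=25, EF_Integration tests=30, EF_Code review=22) = 30; EF_Security audit = 30+15 = 45
Expected project duration μ = 45 hours. Critical path: Architecture design → Unit tests → Integration tests → Security audit.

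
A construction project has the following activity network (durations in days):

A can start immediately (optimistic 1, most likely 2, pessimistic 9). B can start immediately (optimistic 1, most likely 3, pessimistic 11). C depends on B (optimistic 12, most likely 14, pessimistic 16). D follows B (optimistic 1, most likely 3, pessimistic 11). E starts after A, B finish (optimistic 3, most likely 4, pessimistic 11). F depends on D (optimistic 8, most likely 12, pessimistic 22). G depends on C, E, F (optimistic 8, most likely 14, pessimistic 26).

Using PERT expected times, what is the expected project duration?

36 days

te_A = (1 + 4·2 + 9)/6 = 18/6 = 3
te_B = (1 + 4·3 + 11)/6 = 24/6 = 4
te_C = (12 + 4·14 + 16)/6 = 84/6 = 14
te_D = (1 + 4·3 + 11)/6 = 24/6 = 4
te_E = (3 + 4·4 + 11)/6 = 30/6 = 5
te_F = (8 + 4·12 + 22)/6 = 78/6 = 13
te_G = (8 + 4·14 + 26)/6 = 90/6 = 15

Forward pass:
ES_A = 0; EF_A = 3
ES_B = 0; EF_B = 4
ES_C = 4; EF_C = 4+14 = 18
ES_D = 4; EF_D = 4+4 = 8
ES_E = max(EF_A=3, EF_B=4) = 4; EF_E = 4+5 = 9
ES_F = 8; EF_F = 8+13 = 21
ES_G = max(EF_C=18, EF_E=9, EF_F=21) = 21; EF_G = 21+15 = 36
Expected project duration μ = 36 days. Critical path: B → D → F → G.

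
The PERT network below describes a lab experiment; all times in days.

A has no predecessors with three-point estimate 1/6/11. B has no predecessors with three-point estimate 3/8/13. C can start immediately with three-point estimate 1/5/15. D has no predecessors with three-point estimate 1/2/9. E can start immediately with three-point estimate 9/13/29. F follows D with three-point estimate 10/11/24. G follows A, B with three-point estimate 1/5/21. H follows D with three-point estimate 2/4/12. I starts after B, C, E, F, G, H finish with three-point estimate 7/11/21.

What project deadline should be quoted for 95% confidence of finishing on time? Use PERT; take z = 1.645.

33.9 days

te_A = (1 + 4·6 + 11)/6 = 36/6 = 6; σ²_A = ((11−1)/6)² = 2.778
te_B = (3 + 4·8 + 13)/6 = 48/6 = 8; σ²_B = ((13−3)/6)² = 2.778
te_C = (1 + 4·5 + 15)/6 = 36/6 = 6; σ²_C = ((15−1)/6)² = 5.444
te_D = (1 + 4·2 + 9)/6 = 18/6 = 3; σ²_D = ((9−1)/6)² = 1.778
te_E = (9 + 4·13 + 29)/6 = 90/6 = 15; σ²_E = ((29−9)/6)² = 11.111
te_F = (10 + 4·11 + 24)/6 = 78/6 = 13; σ²_F = ((24−10)/6)² = 5.444
te_G = (1 + 4·5 + 21)/6 = 42/6 = 7; σ²_G = ((21−1)/6)² = 11.111
te_H = (2 + 4·4 + 12)/6 = 30/6 = 5; σ²_H = ((12−2)/6)² = 2.778
te_I = (7 + 4·11 + 21)/6 = 72/6 = 12; σ²_I = ((21−7)/6)² = 5.444

Forward pass:
ES_A = 0; EF_A = 6
ES_B = 0; EF_B = 8
ES_C = 0; EF_C = 6
ES_D = 0; EF_D = 3
ES_E = 0; EF_E = 15
ES_F = 3; EF_F = 3+13 = 16
ES_G = max(EF_A=6, EF_B=8) = 8; EF_G = 8+7 = 15
ES_H = 3; EF_H = 3+5 = 8
ES_I = max(EF_B=8, EF_C=6, EF_E=15, EF_F=16, EF_G=15, EF_H=8) = 16; EF_I = 16+12 = 28
Expected project duration μ = 28 days. Critical path: D → F → I.

Variance along critical path = 1.778 + 5.444 + 5.444 = 12.667; σ = 3.559 days.
D = μ + z·σ = 28 + 1.645·3.559 = 33.9 days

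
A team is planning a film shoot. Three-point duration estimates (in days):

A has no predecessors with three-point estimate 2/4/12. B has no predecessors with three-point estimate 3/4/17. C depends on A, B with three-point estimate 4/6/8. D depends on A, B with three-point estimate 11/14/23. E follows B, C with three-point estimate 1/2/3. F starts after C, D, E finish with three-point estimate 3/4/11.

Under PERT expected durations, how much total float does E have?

te_A = (2 + 4·4 + 12)/6 = 30/6 = 5
te_B = (3 + 4·4 + 17)/6 = 36/6 = 6
te_C = (4 + 4·6 + 8)/6 = 36/6 = 6
te_D = (11 + 4·14 + 23)/6 = 90/6 = 15
te_E = (1 + 4·2 + 3)/6 = 12/6 = 2
te_F = (3 + 4·4 + 11)/6 = 30/6 = 5

Forward pass:
ES_A = 0; EF_A = 5
ES_B = 0; EF_B = 6
ES_C = max(EF_A=5, EF_B=6) = 6; EF_C = 6+6 = 12
ES_D = max(EF_A=5, EF_B=6) = 6; EF_D = 6+15 = 21
ES_E = max(EF_B=6, EF_C=12) = 12; EF_E = 12+2 = 14
ES_F = max(EF_C=12, EF_D=21, EF_E=14) = 21; EF_F = 21+5 = 26
Expected project duration μ = 26 days. Critical path: B → D → F.

Backward pass:
LF_F = 26; LS_F = 26−5 = 21
LF_E = LS_F = 21; LS_E = 21−2 = 19
LF_D = LS_F = 21; LS_D = 21−15 = 6
LF_C = min(LS_E=19, LS_F=21) = 19; LS_C = 19−6 = 13
LF_B = min(LS_C=13, LS_D=6, LS_E=19) = 6; LS_B = 6−6 = 0
LF_A = min(LS_C=13, LS_D=6) = 6; LS_A = 6−5 = 1
Slack_E = LS_E − ES_E = 19 − 12 = 7

7 days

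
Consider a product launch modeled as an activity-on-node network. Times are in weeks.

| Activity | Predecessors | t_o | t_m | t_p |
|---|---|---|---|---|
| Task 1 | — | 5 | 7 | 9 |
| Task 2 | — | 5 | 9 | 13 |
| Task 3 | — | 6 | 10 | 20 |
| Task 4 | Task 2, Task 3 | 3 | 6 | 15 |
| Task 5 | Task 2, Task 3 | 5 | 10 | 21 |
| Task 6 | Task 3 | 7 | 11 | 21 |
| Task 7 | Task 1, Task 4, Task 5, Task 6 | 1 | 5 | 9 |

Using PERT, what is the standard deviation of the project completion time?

te_Task 1 = (5 + 4·7 + 9)/6 = 42/6 = 7; σ²_Task 1 = ((9−5)/6)² = 0.444
te_Task 2 = (5 + 4·9 + 13)/6 = 54/6 = 9; σ²_Task 2 = ((13−5)/6)² = 1.778
te_Task 3 = (6 + 4·10 + 20)/6 = 66/6 = 11; σ²_Task 3 = ((20−6)/6)² = 5.444
te_Task 4 = (3 + 4·6 + 15)/6 = 42/6 = 7; σ²_Task 4 = ((15−3)/6)² = 4.000
te_Task 5 = (5 + 4·10 + 21)/6 = 66/6 = 11; σ²_Task 5 = ((21−5)/6)² = 7.111
te_Task 6 = (7 + 4·11 + 21)/6 = 72/6 = 12; σ²_Task 6 = ((21−7)/6)² = 5.444
te_Task 7 = (1 + 4·5 + 9)/6 = 30/6 = 5; σ²_Task 7 = ((9−1)/6)² = 1.778

Forward pass:
ES_Task 1 = 0; EF_Task 1 = 7
ES_Task 2 = 0; EF_Task 2 = 9
ES_Task 3 = 0; EF_Task 3 = 11
ES_Task 4 = max(EF_Task 2=9, EF_Task 3=11) = 11; EF_Task 4 = 11+7 = 18
ES_Task 5 = max(EF_Task 2=9, EF_Task 3=11) = 11; EF_Task 5 = 11+11 = 22
ES_Task 6 = 11; EF_Task 6 = 11+12 = 23
ES_Task 7 = max(EF_Task 1=7, EF_Task 4=18, EF_Task 5=22, EF_Task 6=23) = 23; EF_Task 7 = 23+5 = 28
Expected project duration μ = 28 weeks. Critical path: Task 3 → Task 6 → Task 7.

Variance along critical path = 5.444 + 5.444 + 1.778 = 12.667
σ = √12.667 = 3.559 weeks

3.56 weeks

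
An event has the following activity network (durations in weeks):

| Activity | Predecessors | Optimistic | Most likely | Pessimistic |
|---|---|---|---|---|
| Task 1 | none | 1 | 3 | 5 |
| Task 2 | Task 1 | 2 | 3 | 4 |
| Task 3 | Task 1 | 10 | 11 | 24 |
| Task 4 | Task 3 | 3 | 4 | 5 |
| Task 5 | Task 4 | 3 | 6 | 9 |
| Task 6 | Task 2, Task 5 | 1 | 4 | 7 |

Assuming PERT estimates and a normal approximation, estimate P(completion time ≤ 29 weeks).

te_Task 1 = (1 + 4·3 + 5)/6 = 18/6 = 3; σ²_Task 1 = ((5−1)/6)² = 0.444
te_Task 2 = (2 + 4·3 + 4)/6 = 18/6 = 3; σ²_Task 2 = ((4−2)/6)² = 0.111
te_Task 3 = (10 + 4·11 + 24)/6 = 78/6 = 13; σ²_Task 3 = ((24−10)/6)² = 5.444
te_Task 4 = (3 + 4·4 + 5)/6 = 24/6 = 4; σ²_Task 4 = ((5−3)/6)² = 0.111
te_Task 5 = (3 + 4·6 + 9)/6 = 36/6 = 6; σ²_Task 5 = ((9−3)/6)² = 1.000
te_Task 6 = (1 + 4·4 + 7)/6 = 24/6 = 4; σ²_Task 6 = ((7−1)/6)² = 1.000

Forward pass:
ES_Task 1 = 0; EF_Task 1 = 3
ES_Task 2 = 3; EF_Task 2 = 3+3 = 6
ES_Task 3 = 3; EF_Task 3 = 3+13 = 16
ES_Task 4 = 16; EF_Task 4 = 16+4 = 20
ES_Task 5 = 20; EF_Task 5 = 20+6 = 26
ES_Task 6 = max(EF_Task 2=6, EF_Task 5=26) = 26; EF_Task 6 = 26+4 = 30
Expected project duration μ = 30 weeks. Critical path: Task 1 → Task 3 → Task 4 → Task 5 → Task 6.

Variance along critical path = 0.444 + 5.444 + 0.111 + 1.000 + 1.000 = 8.000; σ = √8.000 = 2.828 weeks.
Z = (29 − 30) / 2.828 = -0.354
P(T ≤ 29) = Φ(-0.354) ≈ 0.362

0.362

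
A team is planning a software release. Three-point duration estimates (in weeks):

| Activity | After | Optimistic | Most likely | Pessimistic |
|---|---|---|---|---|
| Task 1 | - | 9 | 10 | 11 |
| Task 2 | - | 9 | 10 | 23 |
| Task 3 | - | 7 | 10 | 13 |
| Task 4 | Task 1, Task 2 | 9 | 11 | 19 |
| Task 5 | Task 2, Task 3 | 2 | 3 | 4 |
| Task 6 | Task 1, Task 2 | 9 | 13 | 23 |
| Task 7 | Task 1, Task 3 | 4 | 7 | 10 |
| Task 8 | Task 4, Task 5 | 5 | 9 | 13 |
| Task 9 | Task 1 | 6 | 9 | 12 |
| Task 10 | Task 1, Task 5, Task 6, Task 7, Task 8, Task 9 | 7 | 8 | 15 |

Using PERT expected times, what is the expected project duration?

te_Task 1 = (9 + 4·10 + 11)/6 = 60/6 = 10
te_Task 2 = (9 + 4·10 + 23)/6 = 72/6 = 12
te_Task 3 = (7 + 4·10 + 13)/6 = 60/6 = 10
te_Task 4 = (9 + 4·11 + 19)/6 = 72/6 = 12
te_Task 5 = (2 + 4·3 + 4)/6 = 18/6 = 3
te_Task 6 = (9 + 4·13 + 23)/6 = 84/6 = 14
te_Task 7 = (4 + 4·7 + 10)/6 = 42/6 = 7
te_Task 8 = (5 + 4·9 + 13)/6 = 54/6 = 9
te_Task 9 = (6 + 4·9 + 12)/6 = 54/6 = 9
te_Task 10 = (7 + 4·8 + 15)/6 = 54/6 = 9

Forward pass:
ES_Task 1 = 0; EF_Task 1 = 10
ES_Task 2 = 0; EF_Task 2 = 12
ES_Task 3 = 0; EF_Task 3 = 10
ES_Task 4 = max(EF_Task 1=10, EF_Task 2=12) = 12; EF_Task 4 = 12+12 = 24
ES_Task 5 = max(EF_Task 2=12, EF_Task 3=10) = 12; EF_Task 5 = 12+3 = 15
ES_Task 6 = max(EF_Task 1=10, EF_Task 2=12) = 12; EF_Task 6 = 12+14 = 26
ES_Task 7 = max(EF_Task 1=10, EF_Task 3=10) = 10; EF_Task 7 = 10+7 = 17
ES_Task 8 = max(EF_Task 4=24, EF_Task 5=15) = 24; EF_Task 8 = 24+9 = 33
ES_Task 9 = 10; EF_Task 9 = 10+9 = 19
ES_Task 10 = max(EF_Task 1=10, EF_Task 5=15, EF_Task 6=26, EF_Task 7=17, EF_Task 8=33, EF_Task 9=19) = 33; EF_Task 10 = 33+9 = 42
Expected project duration μ = 42 weeks. Critical path: Task 2 → Task 4 → Task 8 → Task 10.

42 weeks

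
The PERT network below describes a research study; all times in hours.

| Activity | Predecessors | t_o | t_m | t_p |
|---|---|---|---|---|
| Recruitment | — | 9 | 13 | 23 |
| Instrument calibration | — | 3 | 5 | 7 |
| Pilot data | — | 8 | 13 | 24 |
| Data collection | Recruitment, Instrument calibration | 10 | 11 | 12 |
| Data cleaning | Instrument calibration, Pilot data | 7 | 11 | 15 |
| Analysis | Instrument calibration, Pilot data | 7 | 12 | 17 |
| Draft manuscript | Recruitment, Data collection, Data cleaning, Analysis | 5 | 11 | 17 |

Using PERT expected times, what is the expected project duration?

37 hours

te_Recruitment = (9 + 4·13 + 23)/6 = 84/6 = 14
te_Instrument calibration = (3 + 4·5 + 7)/6 = 30/6 = 5
te_Pilot data = (8 + 4·13 + 24)/6 = 84/6 = 14
te_Data collection = (10 + 4·11 + 12)/6 = 66/6 = 11
te_Data cleaning = (7 + 4·11 + 15)/6 = 66/6 = 11
te_Analysis = (7 + 4·12 + 17)/6 = 72/6 = 12
te_Draft manuscript = (5 + 4·11 + 17)/6 = 66/6 = 11

Forward pass:
ES_Recruitment = 0; EF_Recruitment = 14
ES_Instrument calibration = 0; EF_Instrument calibration = 5
ES_Pilot data = 0; EF_Pilot data = 14
ES_Data collection = max(EF_Recruitment=14, EF_Instrument calibration=5) = 14; EF_Data collection = 14+11 = 25
ES_Data cleaning = max(EF_Instrument calibration=5, EF_Pilot data=14) = 14; EF_Data cleaning = 14+11 = 25
ES_Analysis = max(EF_Instrument calibration=5, EF_Pilot data=14) = 14; EF_Analysis = 14+12 = 26
ES_Draft manuscript = max(EF_Recruitment=14, EF_Data collection=25, EF_Data cleaning=25, EF_Analysis=26) = 26; EF_Draft manuscript = 26+11 = 37
Expected project duration μ = 37 hours. Critical path: Pilot data → Analysis → Draft manuscript.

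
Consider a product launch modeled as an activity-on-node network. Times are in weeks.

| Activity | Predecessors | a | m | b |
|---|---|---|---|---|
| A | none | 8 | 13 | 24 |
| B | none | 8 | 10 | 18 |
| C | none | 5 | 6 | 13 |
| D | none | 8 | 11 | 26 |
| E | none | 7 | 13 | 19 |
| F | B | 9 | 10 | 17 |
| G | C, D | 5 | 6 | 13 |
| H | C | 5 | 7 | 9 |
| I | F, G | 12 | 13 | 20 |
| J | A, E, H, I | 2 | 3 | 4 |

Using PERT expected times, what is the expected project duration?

39 weeks

te_A = (8 + 4·13 + 24)/6 = 84/6 = 14
te_B = (8 + 4·10 + 18)/6 = 66/6 = 11
te_C = (5 + 4·6 + 13)/6 = 42/6 = 7
te_D = (8 + 4·11 + 26)/6 = 78/6 = 13
te_E = (7 + 4·13 + 19)/6 = 78/6 = 13
te_F = (9 + 4·10 + 17)/6 = 66/6 = 11
te_G = (5 + 4·6 + 13)/6 = 42/6 = 7
te_H = (5 + 4·7 + 9)/6 = 42/6 = 7
te_I = (12 + 4·13 + 20)/6 = 84/6 = 14
te_J = (2 + 4·3 + 4)/6 = 18/6 = 3

Forward pass:
ES_A = 0; EF_A = 14
ES_B = 0; EF_B = 11
ES_C = 0; EF_C = 7
ES_D = 0; EF_D = 13
ES_E = 0; EF_E = 13
ES_F = 11; EF_F = 11+11 = 22
ES_G = max(EF_C=7, EF_D=13) = 13; EF_G = 13+7 = 20
ES_H = 7; EF_H = 7+7 = 14
ES_I = max(EF_F=22, EF_G=20) = 22; EF_I = 22+14 = 36
ES_J = max(EF_A=14, EF_E=13, EF_H=14, EF_I=36) = 36; EF_J = 36+3 = 39
Expected project duration μ = 39 weeks. Critical path: B → F → I → J.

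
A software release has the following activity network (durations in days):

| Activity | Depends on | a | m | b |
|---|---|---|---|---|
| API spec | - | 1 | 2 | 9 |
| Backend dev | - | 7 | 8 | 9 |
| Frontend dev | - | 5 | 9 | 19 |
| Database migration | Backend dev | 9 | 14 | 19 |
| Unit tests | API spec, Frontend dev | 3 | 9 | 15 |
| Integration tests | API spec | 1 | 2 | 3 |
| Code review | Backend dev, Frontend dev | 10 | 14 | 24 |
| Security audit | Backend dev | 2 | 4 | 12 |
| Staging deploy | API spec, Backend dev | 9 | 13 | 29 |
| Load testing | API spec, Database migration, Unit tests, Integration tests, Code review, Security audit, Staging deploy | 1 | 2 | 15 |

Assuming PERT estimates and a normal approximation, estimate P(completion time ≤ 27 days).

0.310

te_API spec = (1 + 4·2 + 9)/6 = 18/6 = 3; σ²_API spec = ((9−1)/6)² = 1.778
te_Backend dev = (7 + 4·8 + 9)/6 = 48/6 = 8; σ²_Backend dev = ((9−7)/6)² = 0.111
te_Frontend dev = (5 + 4·9 + 19)/6 = 60/6 = 10; σ²_Frontend dev = ((19−5)/6)² = 5.444
te_Database migration = (9 + 4·14 + 19)/6 = 84/6 = 14; σ²_Database migration = ((19−9)/6)² = 2.778
te_Unit tests = (3 + 4·9 + 15)/6 = 54/6 = 9; σ²_Unit tests = ((15−3)/6)² = 4.000
te_Integration tests = (1 + 4·2 + 3)/6 = 12/6 = 2; σ²_Integration tests = ((3−1)/6)² = 0.111
te_Code review = (10 + 4·14 + 24)/6 = 90/6 = 15; σ²_Code review = ((24−10)/6)² = 5.444
te_Security audit = (2 + 4·4 + 12)/6 = 30/6 = 5; σ²_Security audit = ((12−2)/6)² = 2.778
te_Staging deploy = (9 + 4·13 + 29)/6 = 90/6 = 15; σ²_Staging deploy = ((29−9)/6)² = 11.111
te_Load testing = (1 + 4·2 + 15)/6 = 24/6 = 4; σ²_Load testing = ((15−1)/6)² = 5.444

Forward pass:
ES_API spec = 0; EF_API spec = 3
ES_Backend dev = 0; EF_Backend dev = 8
ES_Frontend dev = 0; EF_Frontend dev = 10
ES_Database migration = 8; EF_Database migration = 8+14 = 22
ES_Unit tests = max(EF_API spec=3, EF_Frontend dev=10) = 10; EF_Unit tests = 10+9 = 19
ES_Integration tests = 3; EF_Integration tests = 3+2 = 5
ES_Code review = max(EF_Backend dev=8, EF_Frontend dev=10) = 10; EF_Code review = 10+15 = 25
ES_Security audit = 8; EF_Security audit = 8+5 = 13
ES_Staging deploy = max(EF_API spec=3, EF_Backend dev=8) = 8; EF_Staging deploy = 8+15 = 23
ES_Load testing = max(EF_API spec=3, EF_Database migration=22, EF_Unit tests=19, EF_Integration tests=5, EF_Code review=25, EF_Security audit=13, EF_Staging deploy=23) = 25; EF_Load testing = 25+4 = 29
Expected project duration μ = 29 days. Critical path: Frontend dev → Code review → Load testing.

Variance along critical path = 5.444 + 5.444 + 5.444 = 16.333; σ = √16.333 = 4.041 days.
Z = (27 − 29) / 4.041 = -0.495
P(T ≤ 27) = Φ(-0.495) ≈ 0.310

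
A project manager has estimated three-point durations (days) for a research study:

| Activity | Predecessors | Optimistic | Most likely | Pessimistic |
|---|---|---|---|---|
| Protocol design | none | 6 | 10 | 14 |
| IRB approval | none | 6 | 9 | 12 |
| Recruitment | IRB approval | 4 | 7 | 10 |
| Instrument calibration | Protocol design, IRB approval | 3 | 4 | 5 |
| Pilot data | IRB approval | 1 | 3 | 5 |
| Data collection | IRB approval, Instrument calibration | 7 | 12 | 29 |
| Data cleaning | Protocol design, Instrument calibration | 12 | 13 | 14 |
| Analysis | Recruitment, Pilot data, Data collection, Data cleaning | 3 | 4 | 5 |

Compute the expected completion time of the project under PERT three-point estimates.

32 days

te_Protocol design = (6 + 4·10 + 14)/6 = 60/6 = 10
te_IRB approval = (6 + 4·9 + 12)/6 = 54/6 = 9
te_Recruitment = (4 + 4·7 + 10)/6 = 42/6 = 7
te_Instrument calibration = (3 + 4·4 + 5)/6 = 24/6 = 4
te_Pilot data = (1 + 4·3 + 5)/6 = 18/6 = 3
te_Data collection = (7 + 4·12 + 29)/6 = 84/6 = 14
te_Data cleaning = (12 + 4·13 + 14)/6 = 78/6 = 13
te_Analysis = (3 + 4·4 + 5)/6 = 24/6 = 4

Forward pass:
ES_Protocol design = 0; EF_Protocol design = 10
ES_IRB approval = 0; EF_IRB approval = 9
ES_Recruitment = 9; EF_Recruitment = 9+7 = 16
ES_Instrument calibration = max(EF_Protocol design=10, EF_IRB approval=9) = 10; EF_Instrument calibration = 10+4 = 14
ES_Pilot data = 9; EF_Pilot data = 9+3 = 12
ES_Data collection = max(EF_IRB approval=9, EF_Instrument calibration=14) = 14; EF_Data collection = 14+14 = 28
ES_Data cleaning = max(EF_Protocol design=10, EF_Instrument calibration=14) = 14; EF_Data cleaning = 14+13 = 27
ES_Analysis = max(EF_Recruitment=16, EF_Pilot data=12, EF_Data collection=28, EF_Data cleaning=27) = 28; EF_Analysis = 28+4 = 32
Expected project duration μ = 32 days. Critical path: Protocol design → Instrument calibration → Data collection → Analysis.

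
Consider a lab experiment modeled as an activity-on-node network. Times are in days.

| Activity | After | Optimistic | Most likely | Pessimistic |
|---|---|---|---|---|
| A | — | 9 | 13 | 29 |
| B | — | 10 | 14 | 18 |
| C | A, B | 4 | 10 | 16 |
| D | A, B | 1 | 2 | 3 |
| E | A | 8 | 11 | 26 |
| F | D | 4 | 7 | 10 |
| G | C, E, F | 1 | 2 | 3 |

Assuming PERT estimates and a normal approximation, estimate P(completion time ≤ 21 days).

0.023

te_A = (9 + 4·13 + 29)/6 = 90/6 = 15; σ²_A = ((29−9)/6)² = 11.111
te_B = (10 + 4·14 + 18)/6 = 84/6 = 14; σ²_B = ((18−10)/6)² = 1.778
te_C = (4 + 4·10 + 16)/6 = 60/6 = 10; σ²_C = ((16−4)/6)² = 4.000
te_D = (1 + 4·2 + 3)/6 = 12/6 = 2; σ²_D = ((3−1)/6)² = 0.111
te_E = (8 + 4·11 + 26)/6 = 78/6 = 13; σ²_E = ((26−8)/6)² = 9.000
te_F = (4 + 4·7 + 10)/6 = 42/6 = 7; σ²_F = ((10−4)/6)² = 1.000
te_G = (1 + 4·2 + 3)/6 = 12/6 = 2; σ²_G = ((3−1)/6)² = 0.111

Forward pass:
ES_A = 0; EF_A = 15
ES_B = 0; EF_B = 14
ES_C = max(EF_A=15, EF_B=14) = 15; EF_C = 15+10 = 25
ES_D = max(EF_A=15, EF_B=14) = 15; EF_D = 15+2 = 17
ES_E = 15; EF_E = 15+13 = 28
ES_F = 17; EF_F = 17+7 = 24
ES_G = max(EF_C=25, EF_E=28, EF_F=24) = 28; EF_G = 28+2 = 30
Expected project duration μ = 30 days. Critical path: A → E → G.

Variance along critical path = 11.111 + 9.000 + 0.111 = 20.222; σ = √20.222 = 4.497 days.
Z = (21 − 30) / 4.497 = -2.001
P(T ≤ 21) = Φ(-2.001) ≈ 0.023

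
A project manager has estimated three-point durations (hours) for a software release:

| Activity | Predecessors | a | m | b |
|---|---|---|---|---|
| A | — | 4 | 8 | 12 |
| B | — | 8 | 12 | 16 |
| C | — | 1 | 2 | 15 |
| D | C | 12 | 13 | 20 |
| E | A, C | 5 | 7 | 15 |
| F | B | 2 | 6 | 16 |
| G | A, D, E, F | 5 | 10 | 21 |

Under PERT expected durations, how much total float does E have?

3 hours

te_A = (4 + 4·8 + 12)/6 = 48/6 = 8
te_B = (8 + 4·12 + 16)/6 = 72/6 = 12
te_C = (1 + 4·2 + 15)/6 = 24/6 = 4
te_D = (12 + 4·13 + 20)/6 = 84/6 = 14
te_E = (5 + 4·7 + 15)/6 = 48/6 = 8
te_F = (2 + 4·6 + 16)/6 = 42/6 = 7
te_G = (5 + 4·10 + 21)/6 = 66/6 = 11

Forward pass:
ES_A = 0; EF_A = 8
ES_B = 0; EF_B = 12
ES_C = 0; EF_C = 4
ES_D = 4; EF_D = 4+14 = 18
ES_E = max(EF_A=8, EF_C=4) = 8; EF_E = 8+8 = 16
ES_F = 12; EF_F = 12+7 = 19
ES_G = max(EF_A=8, EF_D=18, EF_E=16, EF_F=19) = 19; EF_G = 19+11 = 30
Expected project duration μ = 30 hours. Critical path: B → F → G.

Backward pass:
LF_G = 30; LS_G = 30−11 = 19
LF_F = LS_G = 19; LS_F = 19−7 = 12
LF_E = LS_G = 19; LS_E = 19−8 = 11
LF_D = LS_G = 19; LS_D = 19−14 = 5
LF_C = min(LS_D=5, LS_E=11) = 5; LS_C = 5−4 = 1
LF_B = LS_F = 12; LS_B = 12−12 = 0
LF_A = min(LS_E=11, LS_G=19) = 11; LS_A = 11−8 = 3
Slack_E = LS_E − ES_E = 11 − 8 = 3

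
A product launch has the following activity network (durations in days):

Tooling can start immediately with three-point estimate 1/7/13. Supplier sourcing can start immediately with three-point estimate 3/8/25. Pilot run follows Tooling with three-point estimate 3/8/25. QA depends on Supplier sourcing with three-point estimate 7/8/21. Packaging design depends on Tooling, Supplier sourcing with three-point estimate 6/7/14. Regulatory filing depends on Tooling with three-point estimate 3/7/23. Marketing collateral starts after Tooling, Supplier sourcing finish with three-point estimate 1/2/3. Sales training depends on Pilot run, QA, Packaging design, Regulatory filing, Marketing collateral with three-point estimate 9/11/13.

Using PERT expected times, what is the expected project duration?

te_Tooling = (1 + 4·7 + 13)/6 = 42/6 = 7
te_Supplier sourcing = (3 + 4·8 + 25)/6 = 60/6 = 10
te_Pilot run = (3 + 4·8 + 25)/6 = 60/6 = 10
te_QA = (7 + 4·8 + 21)/6 = 60/6 = 10
te_Packaging design = (6 + 4·7 + 14)/6 = 48/6 = 8
te_Regulatory filing = (3 + 4·7 + 23)/6 = 54/6 = 9
te_Marketing collateral = (1 + 4·2 + 3)/6 = 12/6 = 2
te_Sales training = (9 + 4·11 + 13)/6 = 66/6 = 11

Forward pass:
ES_Tooling = 0; EF_Tooling = 7
ES_Supplier sourcing = 0; EF_Supplier sourcing = 10
ES_Pilot run = 7; EF_Pilot run = 7+10 = 17
ES_QA = 10; EF_QA = 10+10 = 20
ES_Packaging design = max(EF_Tooling=7, EF_Supplier sourcing=10) = 10; EF_Packaging design = 10+8 = 18
ES_Regulatory filing = 7; EF_Regulatory filing = 7+9 = 16
ES_Marketing collateral = max(EF_Tooling=7, EF_Supplier sourcing=10) = 10; EF_Marketing collateral = 10+2 = 12
ES_Sales training = max(EF_Pilot run=17, EF_QA=20, EF_Packaging design=18, EF_Regulatory filing=16, EF_Marketing collateral=12) = 20; EF_Sales training = 20+11 = 31
Expected project duration μ = 31 days. Critical path: Supplier sourcing → QA → Sales training.

31 days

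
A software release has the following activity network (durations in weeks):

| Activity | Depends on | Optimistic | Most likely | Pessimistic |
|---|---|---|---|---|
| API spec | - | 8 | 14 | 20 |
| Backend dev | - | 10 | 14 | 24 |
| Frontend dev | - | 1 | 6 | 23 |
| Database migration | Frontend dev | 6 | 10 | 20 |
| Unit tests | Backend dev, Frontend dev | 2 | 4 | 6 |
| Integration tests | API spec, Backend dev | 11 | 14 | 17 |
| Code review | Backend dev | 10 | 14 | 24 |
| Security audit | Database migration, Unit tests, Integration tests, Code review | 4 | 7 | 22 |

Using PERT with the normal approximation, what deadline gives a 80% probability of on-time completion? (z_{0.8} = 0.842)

42.8 weeks

te_API spec = (8 + 4·14 + 20)/6 = 84/6 = 14; σ²_API spec = ((20−8)/6)² = 4.000
te_Backend dev = (10 + 4·14 + 24)/6 = 90/6 = 15; σ²_Backend dev = ((24−10)/6)² = 5.444
te_Frontend dev = (1 + 4·6 + 23)/6 = 48/6 = 8; σ²_Frontend dev = ((23−1)/6)² = 13.444
te_Database migration = (6 + 4·10 + 20)/6 = 66/6 = 11; σ²_Database migration = ((20−6)/6)² = 5.444
te_Unit tests = (2 + 4·4 + 6)/6 = 24/6 = 4; σ²_Unit tests = ((6−2)/6)² = 0.444
te_Integration tests = (11 + 4·14 + 17)/6 = 84/6 = 14; σ²_Integration tests = ((17−11)/6)² = 1.000
te_Code review = (10 + 4·14 + 24)/6 = 90/6 = 15; σ²_Code review = ((24−10)/6)² = 5.444
te_Security audit = (4 + 4·7 + 22)/6 = 54/6 = 9; σ²_Security audit = ((22−4)/6)² = 9.000

Forward pass:
ES_API spec = 0; EF_API spec = 14
ES_Backend dev = 0; EF_Backend dev = 15
ES_Frontend dev = 0; EF_Frontend dev = 8
ES_Database migration = 8; EF_Database migration = 8+11 = 19
ES_Unit tests = max(EF_Backend dev=15, EF_Frontend dev=8) = 15; EF_Unit tests = 15+4 = 19
ES_Integration tests = max(EF_API spec=14, EF_Backend dev=15) = 15; EF_Integration tests = 15+14 = 29
ES_Code review = 15; EF_Code review = 15+15 = 30
ES_Security audit = max(EF_Database migration=19, EF_Unit tests=19, EF_Integration tests=29, EF_Code review=30) = 30; EF_Security audit = 30+9 = 39
Expected project duration μ = 39 weeks. Critical path: Backend dev → Code review → Security audit.

Variance along critical path = 5.444 + 5.444 + 9.000 = 19.889; σ = 4.460 weeks.
D = μ + z·σ = 39 + 0.842·4.460 = 42.8 weeks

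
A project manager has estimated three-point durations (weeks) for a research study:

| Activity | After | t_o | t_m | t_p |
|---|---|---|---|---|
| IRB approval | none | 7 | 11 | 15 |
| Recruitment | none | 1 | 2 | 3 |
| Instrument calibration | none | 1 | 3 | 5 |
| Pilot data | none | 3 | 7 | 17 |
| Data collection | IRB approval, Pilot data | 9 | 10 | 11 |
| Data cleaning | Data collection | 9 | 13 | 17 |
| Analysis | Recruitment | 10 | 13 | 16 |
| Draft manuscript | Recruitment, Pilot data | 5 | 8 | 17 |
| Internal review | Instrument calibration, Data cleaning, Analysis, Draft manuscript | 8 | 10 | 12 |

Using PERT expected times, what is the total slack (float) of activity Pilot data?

3 weeks

te_IRB approval = (7 + 4·11 + 15)/6 = 66/6 = 11
te_Recruitment = (1 + 4·2 + 3)/6 = 12/6 = 2
te_Instrument calibration = (1 + 4·3 + 5)/6 = 18/6 = 3
te_Pilot data = (3 + 4·7 + 17)/6 = 48/6 = 8
te_Data collection = (9 + 4·10 + 11)/6 = 60/6 = 10
te_Data cleaning = (9 + 4·13 + 17)/6 = 78/6 = 13
te_Analysis = (10 + 4·13 + 16)/6 = 78/6 = 13
te_Draft manuscript = (5 + 4·8 + 17)/6 = 54/6 = 9
te_Internal review = (8 + 4·10 + 12)/6 = 60/6 = 10

Forward pass:
ES_IRB approval = 0; EF_IRB approval = 11
ES_Recruitment = 0; EF_Recruitment = 2
ES_Instrument calibration = 0; EF_Instrument calibration = 3
ES_Pilot data = 0; EF_Pilot data = 8
ES_Data collection = max(EF_IRB approval=11, EF_Pilot data=8) = 11; EF_Data collection = 11+10 = 21
ES_Data cleaning = 21; EF_Data cleaning = 21+13 = 34
ES_Analysis = 2; EF_Analysis = 2+13 = 15
ES_Draft manuscript = max(EF_Recruitment=2, EF_Pilot data=8) = 8; EF_Draft manuscript = 8+9 = 17
ES_Internal review = max(EF_Instrument calibration=3, EF_Data cleaning=34, EF_Analysis=15, EF_Draft manuscript=17) = 34; EF_Internal review = 34+10 = 44
Expected project duration μ = 44 weeks. Critical path: IRB approval → Data collection → Data cleaning → Internal review.

Backward pass:
LF_Internal review = 44; LS_Internal review = 44−10 = 34
LF_Draft manuscript = LS_Internal review = 34; LS_Draft manuscript = 34−9 = 25
LF_Analysis = LS_Internal review = 34; LS_Analysis = 34−13 = 21
LF_Data cleaning = LS_Internal review = 34; LS_Data cleaning = 34−13 = 21
LF_Data collection = LS_Data cleaning = 21; LS_Data collection = 21−10 = 11
LF_Pilot data = min(LS_Data collection=11, LS_Draft manuscript=25) = 11; LS_Pilot data = 11−8 = 3
LF_Instrument calibration = LS_Internal review = 34; LS_Instrument calibration = 34−3 = 31
LF_Recruitment = min(LS_Analysis=21, LS_Draft manuscript=25) = 21; LS_Recruitment = 21−2 = 19
LF_IRB approval = LS_Data collection = 11; LS_IRB approval = 11−11 = 0
Slack_Pilot data = LS_Pilot data − ES_Pilot data = 3 − 0 = 3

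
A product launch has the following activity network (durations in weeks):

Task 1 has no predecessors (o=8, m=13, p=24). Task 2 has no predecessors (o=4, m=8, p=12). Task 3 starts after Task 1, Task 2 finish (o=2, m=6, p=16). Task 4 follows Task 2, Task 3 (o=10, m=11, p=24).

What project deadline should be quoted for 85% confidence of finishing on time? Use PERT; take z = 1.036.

te_Task 1 = (8 + 4·13 + 24)/6 = 84/6 = 14; σ²_Task 1 = ((24−8)/6)² = 7.111
te_Task 2 = (4 + 4·8 + 12)/6 = 48/6 = 8; σ²_Task 2 = ((12−4)/6)² = 1.778
te_Task 3 = (2 + 4·6 + 16)/6 = 42/6 = 7; σ²_Task 3 = ((16−2)/6)² = 5.444
te_Task 4 = (10 + 4·11 + 24)/6 = 78/6 = 13; σ²_Task 4 = ((24−10)/6)² = 5.444

Forward pass:
ES_Task 1 = 0; EF_Task 1 = 14
ES_Task 2 = 0; EF_Task 2 = 8
ES_Task 3 = max(EF_Task 1=14, EF_Task 2=8) = 14; EF_Task 3 = 14+7 = 21
ES_Task 4 = max(EF_Task 2=8, EF_Task 3=21) = 21; EF_Task 4 = 21+13 = 34
Expected project duration μ = 34 weeks. Critical path: Task 1 → Task 3 → Task 4.

Variance along critical path = 7.111 + 5.444 + 5.444 = 18.000; σ = 4.243 weeks.
D = μ + z·σ = 34 + 1.036·4.243 = 38.4 weeks

38.4 weeks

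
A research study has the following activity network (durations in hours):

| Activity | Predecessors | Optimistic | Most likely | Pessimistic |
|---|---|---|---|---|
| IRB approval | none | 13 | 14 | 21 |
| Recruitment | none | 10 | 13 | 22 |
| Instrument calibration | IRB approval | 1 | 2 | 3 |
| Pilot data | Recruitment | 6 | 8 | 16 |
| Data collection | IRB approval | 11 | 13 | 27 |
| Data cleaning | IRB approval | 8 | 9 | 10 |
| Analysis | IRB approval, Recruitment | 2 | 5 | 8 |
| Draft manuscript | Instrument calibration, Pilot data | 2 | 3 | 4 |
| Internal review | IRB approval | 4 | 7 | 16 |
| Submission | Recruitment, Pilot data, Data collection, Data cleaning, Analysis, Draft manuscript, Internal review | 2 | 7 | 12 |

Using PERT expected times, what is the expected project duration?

37 hours

te_IRB approval = (13 + 4·14 + 21)/6 = 90/6 = 15
te_Recruitment = (10 + 4·13 + 22)/6 = 84/6 = 14
te_Instrument calibration = (1 + 4·2 + 3)/6 = 12/6 = 2
te_Pilot data = (6 + 4·8 + 16)/6 = 54/6 = 9
te_Data collection = (11 + 4·13 + 27)/6 = 90/6 = 15
te_Data cleaning = (8 + 4·9 + 10)/6 = 54/6 = 9
te_Analysis = (2 + 4·5 + 8)/6 = 30/6 = 5
te_Draft manuscript = (2 + 4·3 + 4)/6 = 18/6 = 3
te_Internal review = (4 + 4·7 + 16)/6 = 48/6 = 8
te_Submission = (2 + 4·7 + 12)/6 = 42/6 = 7

Forward pass:
ES_IRB approval = 0; EF_IRB approval = 15
ES_Recruitment = 0; EF_Recruitment = 14
ES_Instrument calibration = 15; EF_Instrument calibration = 15+2 = 17
ES_Pilot data = 14; EF_Pilot data = 14+9 = 23
ES_Data collection = 15; EF_Data collection = 15+15 = 30
ES_Data cleaning = 15; EF_Data cleaning = 15+9 = 24
ES_Analysis = max(EF_IRB approval=15, EF_Recruitment=14) = 15; EF_Analysis = 15+5 = 20
ES_Draft manuscript = max(EF_Instrument calibration=17, EF_Pilot data=23) = 23; EF_Draft manuscript = 23+3 = 26
ES_Internal review = 15; EF_Internal review = 15+8 = 23
ES_Submission = max(EF_Recruitment=14, EF_Pilot data=23, EF_Data collection=30, EF_Data cleaning=24, EF_Analysis=20, EF_Draft manuscript=26, EF_Internal review=23) = 30; EF_Submission = 30+7 = 37
Expected project duration μ = 37 hours. Critical path: IRB approval → Data collection → Submission.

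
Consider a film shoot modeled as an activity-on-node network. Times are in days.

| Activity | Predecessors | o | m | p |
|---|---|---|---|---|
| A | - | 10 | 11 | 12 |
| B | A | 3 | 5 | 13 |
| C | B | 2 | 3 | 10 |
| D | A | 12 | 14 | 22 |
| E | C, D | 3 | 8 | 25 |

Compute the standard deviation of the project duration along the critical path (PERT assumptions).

te_A = (10 + 4·11 + 12)/6 = 66/6 = 11; σ²_A = ((12−10)/6)² = 0.111
te_B = (3 + 4·5 + 13)/6 = 36/6 = 6; σ²_B = ((13−3)/6)² = 2.778
te_C = (2 + 4·3 + 10)/6 = 24/6 = 4; σ²_C = ((10−2)/6)² = 1.778
te_D = (12 + 4·14 + 22)/6 = 90/6 = 15; σ²_D = ((22−12)/6)² = 2.778
te_E = (3 + 4·8 + 25)/6 = 60/6 = 10; σ²_E = ((25−3)/6)² = 13.444

Forward pass:
ES_A = 0; EF_A = 11
ES_B = 11; EF_B = 11+6 = 17
ES_C = 17; EF_C = 17+4 = 21
ES_D = 11; EF_D = 11+15 = 26
ES_E = max(EF_C=21, EF_D=26) = 26; EF_E = 26+10 = 36
Expected project duration μ = 36 days. Critical path: A → D → E.

Variance along critical path = 0.111 + 2.778 + 13.444 = 16.333
σ = √16.333 = 4.041 days

4.04 days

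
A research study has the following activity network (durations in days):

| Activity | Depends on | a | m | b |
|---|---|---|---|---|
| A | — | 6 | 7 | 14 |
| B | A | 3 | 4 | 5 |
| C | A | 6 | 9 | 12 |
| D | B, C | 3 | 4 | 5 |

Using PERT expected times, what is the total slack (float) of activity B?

te_A = (6 + 4·7 + 14)/6 = 48/6 = 8
te_B = (3 + 4·4 + 5)/6 = 24/6 = 4
te_C = (6 + 4·9 + 12)/6 = 54/6 = 9
te_D = (3 + 4·4 + 5)/6 = 24/6 = 4

Forward pass:
ES_A = 0; EF_A = 8
ES_B = 8; EF_B = 8+4 = 12
ES_C = 8; EF_C = 8+9 = 17
ES_D = max(EF_B=12, EF_C=17) = 17; EF_D = 17+4 = 21
Expected project duration μ = 21 days. Critical path: A → C → D.

Backward pass:
LF_D = 21; LS_D = 21−4 = 17
LF_C = LS_D = 17; LS_C = 17−9 = 8
LF_B = LS_D = 17; LS_B = 17−4 = 13
LF_A = min(LS_B=13, LS_C=8) = 8; LS_A = 8−8 = 0
Slack_B = LS_B − ES_B = 13 − 8 = 5

5 days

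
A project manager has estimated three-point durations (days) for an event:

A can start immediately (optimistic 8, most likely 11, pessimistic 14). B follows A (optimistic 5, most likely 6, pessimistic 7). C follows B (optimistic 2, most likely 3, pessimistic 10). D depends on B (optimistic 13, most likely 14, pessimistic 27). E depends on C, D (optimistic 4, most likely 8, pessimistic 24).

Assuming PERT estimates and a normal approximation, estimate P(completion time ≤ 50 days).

te_A = (8 + 4·11 + 14)/6 = 66/6 = 11; σ²_A = ((14−8)/6)² = 1.000
te_B = (5 + 4·6 + 7)/6 = 36/6 = 6; σ²_B = ((7−5)/6)² = 0.111
te_C = (2 + 4·3 + 10)/6 = 24/6 = 4; σ²_C = ((10−2)/6)² = 1.778
te_D = (13 + 4·14 + 27)/6 = 96/6 = 16; σ²_D = ((27−13)/6)² = 5.444
te_E = (4 + 4·8 + 24)/6 = 60/6 = 10; σ²_E = ((24−4)/6)² = 11.111

Forward pass:
ES_A = 0; EF_A = 11
ES_B = 11; EF_B = 11+6 = 17
ES_C = 17; EF_C = 17+4 = 21
ES_D = 17; EF_D = 17+16 = 33
ES_E = max(EF_C=21, EF_D=33) = 33; EF_E = 33+10 = 43
Expected project duration μ = 43 days. Critical path: A → B → D → E.

Variance along critical path = 1.000 + 0.111 + 5.444 + 11.111 = 17.667; σ = √17.667 = 4.203 days.
Z = (50 − 43) / 4.203 = 1.665
P(T ≤ 50) = Φ(1.665) ≈ 0.952

0.952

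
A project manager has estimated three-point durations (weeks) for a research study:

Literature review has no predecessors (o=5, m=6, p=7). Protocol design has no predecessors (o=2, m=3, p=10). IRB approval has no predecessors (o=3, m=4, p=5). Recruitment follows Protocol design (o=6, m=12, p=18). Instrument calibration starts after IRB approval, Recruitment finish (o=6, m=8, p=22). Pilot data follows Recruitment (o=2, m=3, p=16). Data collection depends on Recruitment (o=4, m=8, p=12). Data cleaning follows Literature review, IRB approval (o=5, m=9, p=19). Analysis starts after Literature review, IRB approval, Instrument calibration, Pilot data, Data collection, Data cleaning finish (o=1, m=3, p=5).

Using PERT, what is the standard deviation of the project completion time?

te_Literature review = (5 + 4·6 + 7)/6 = 36/6 = 6; σ²_Literature review = ((7−5)/6)² = 0.111
te_Protocol design = (2 + 4·3 + 10)/6 = 24/6 = 4; σ²_Protocol design = ((10−2)/6)² = 1.778
te_IRB approval = (3 + 4·4 + 5)/6 = 24/6 = 4; σ²_IRB approval = ((5−3)/6)² = 0.111
te_Recruitment = (6 + 4·12 + 18)/6 = 72/6 = 12; σ²_Recruitment = ((18−6)/6)² = 4.000
te_Instrument calibration = (6 + 4·8 + 22)/6 = 60/6 = 10; σ²_Instrument calibration = ((22−6)/6)² = 7.111
te_Pilot data = (2 + 4·3 + 16)/6 = 30/6 = 5; σ²_Pilot data = ((16−2)/6)² = 5.444
te_Data collection = (4 + 4·8 + 12)/6 = 48/6 = 8; σ²_Data collection = ((12−4)/6)² = 1.778
te_Data cleaning = (5 + 4·9 + 19)/6 = 60/6 = 10; σ²_Data cleaning = ((19−5)/6)² = 5.444
te_Analysis = (1 + 4·3 + 5)/6 = 18/6 = 3; σ²_Analysis = ((5−1)/6)² = 0.444

Forward pass:
ES_Literature review = 0; EF_Literature review = 6
ES_Protocol design = 0; EF_Protocol design = 4
ES_IRB approval = 0; EF_IRB approval = 4
ES_Recruitment = 4; EF_Recruitment = 4+12 = 16
ES_Instrument calibration = max(EF_IRB approval=4, EF_Recruitment=16) = 16; EF_Instrument calibration = 16+10 = 26
ES_Pilot data = 16; EF_Pilot data = 16+5 = 21
ES_Data collection = 16; EF_Data collection = 16+8 = 24
ES_Data cleaning = max(EF_Literature review=6, EF_IRB approval=4) = 6; EF_Data cleaning = 6+10 = 16
ES_Analysis = max(EF_Literature review=6, EF_IRB approval=4, EF_Instrument calibration=26, EF_Pilot data=21, EF_Data collection=24, EF_Data cleaning=16) = 26; EF_Analysis = 26+3 = 29
Expected project duration μ = 29 weeks. Critical path: Protocol design → Recruitment → Instrument calibration → Analysis.

Variance along critical path = 1.778 + 4.000 + 7.111 + 0.444 = 13.333
σ = √13.333 = 3.651 weeks

3.65 weeks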